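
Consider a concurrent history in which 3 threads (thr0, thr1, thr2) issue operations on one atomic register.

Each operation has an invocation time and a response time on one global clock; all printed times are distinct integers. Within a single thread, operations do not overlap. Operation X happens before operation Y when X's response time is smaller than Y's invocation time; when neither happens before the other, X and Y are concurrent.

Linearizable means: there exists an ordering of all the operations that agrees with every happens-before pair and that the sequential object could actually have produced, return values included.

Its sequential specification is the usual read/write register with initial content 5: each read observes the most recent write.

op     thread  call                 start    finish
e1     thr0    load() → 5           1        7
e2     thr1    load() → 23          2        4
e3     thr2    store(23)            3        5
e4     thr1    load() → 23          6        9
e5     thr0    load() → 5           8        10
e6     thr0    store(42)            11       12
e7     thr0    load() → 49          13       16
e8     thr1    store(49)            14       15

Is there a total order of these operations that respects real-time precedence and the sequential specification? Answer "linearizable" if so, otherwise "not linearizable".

not linearizable

through event 9 a valid linearization exists; event 10 (e5 responding at time 10) ends that
no legal order exists: 14 real-time-consistent candidates over 5 completed atomic register operations, all rejected
for example e1, e2, e3, e4, e5 fails at step 2: e2 load() → 23 is not legal there
for example e1, e2, e3, e5, e4 fails at step 2: e2 load() → 23 is not legal there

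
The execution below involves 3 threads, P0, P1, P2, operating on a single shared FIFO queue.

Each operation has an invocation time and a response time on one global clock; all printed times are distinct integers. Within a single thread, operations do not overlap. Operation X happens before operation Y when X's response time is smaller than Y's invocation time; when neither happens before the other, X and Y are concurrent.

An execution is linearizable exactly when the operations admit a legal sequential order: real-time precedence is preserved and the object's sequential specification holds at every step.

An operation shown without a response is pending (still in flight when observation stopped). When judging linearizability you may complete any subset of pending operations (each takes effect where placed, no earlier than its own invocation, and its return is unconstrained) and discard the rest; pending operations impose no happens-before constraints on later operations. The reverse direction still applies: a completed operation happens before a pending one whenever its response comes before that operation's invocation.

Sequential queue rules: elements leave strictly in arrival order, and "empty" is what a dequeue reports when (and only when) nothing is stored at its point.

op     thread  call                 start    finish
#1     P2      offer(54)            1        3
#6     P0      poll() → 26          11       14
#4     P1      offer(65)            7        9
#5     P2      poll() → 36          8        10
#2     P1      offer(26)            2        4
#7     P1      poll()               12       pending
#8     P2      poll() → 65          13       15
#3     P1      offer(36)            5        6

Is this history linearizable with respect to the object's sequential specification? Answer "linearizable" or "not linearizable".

cut after 9 events: linearizable; cut after 10 events (#5 responds, time 10): not linearizable
no legal order exists: 4 real-time-consistent candidates over 5 completed FIFO queue operations, all rejected
e.g. #1, #2, #3, #4, #5: illegal at step 5, since #5 poll() → 36 cannot apply there
e.g. #1, #2, #3, #5, #4: illegal at step 4, since #5 poll() → 36 cannot apply there

not linearizable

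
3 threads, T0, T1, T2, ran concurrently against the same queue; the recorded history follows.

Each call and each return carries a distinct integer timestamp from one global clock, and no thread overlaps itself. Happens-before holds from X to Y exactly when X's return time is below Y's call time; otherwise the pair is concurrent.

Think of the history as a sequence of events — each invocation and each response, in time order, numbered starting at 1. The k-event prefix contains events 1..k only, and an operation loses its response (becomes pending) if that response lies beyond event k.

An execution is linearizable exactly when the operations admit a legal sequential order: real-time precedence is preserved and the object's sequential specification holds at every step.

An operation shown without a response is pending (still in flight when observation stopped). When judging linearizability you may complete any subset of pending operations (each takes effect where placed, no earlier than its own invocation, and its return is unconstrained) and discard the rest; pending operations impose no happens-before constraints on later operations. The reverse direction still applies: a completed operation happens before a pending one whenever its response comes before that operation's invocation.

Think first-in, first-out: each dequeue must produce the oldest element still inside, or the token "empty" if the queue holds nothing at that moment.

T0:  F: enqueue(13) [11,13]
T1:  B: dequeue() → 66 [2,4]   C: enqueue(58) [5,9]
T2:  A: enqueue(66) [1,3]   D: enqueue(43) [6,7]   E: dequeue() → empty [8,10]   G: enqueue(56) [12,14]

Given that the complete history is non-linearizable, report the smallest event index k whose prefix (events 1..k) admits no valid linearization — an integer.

10

events 1..9 are linearizable, e.g. via A, B, C, D:
1. A enqueue(66), leaving queue <66>
2. B dequeue() → 66, leaving queue <>
3. C enqueue(58), leaving queue <58>
4. D enqueue(43), leaving queue <58,43>
at event 10 (E's time-10 response) nothing linearizes any more
e.g. A, B, C, D, E: illegal at step 5, since E dequeue() → empty cannot apply there
e.g. A, B, D, C, E: illegal at step 5, since E dequeue() → empty cannot apply there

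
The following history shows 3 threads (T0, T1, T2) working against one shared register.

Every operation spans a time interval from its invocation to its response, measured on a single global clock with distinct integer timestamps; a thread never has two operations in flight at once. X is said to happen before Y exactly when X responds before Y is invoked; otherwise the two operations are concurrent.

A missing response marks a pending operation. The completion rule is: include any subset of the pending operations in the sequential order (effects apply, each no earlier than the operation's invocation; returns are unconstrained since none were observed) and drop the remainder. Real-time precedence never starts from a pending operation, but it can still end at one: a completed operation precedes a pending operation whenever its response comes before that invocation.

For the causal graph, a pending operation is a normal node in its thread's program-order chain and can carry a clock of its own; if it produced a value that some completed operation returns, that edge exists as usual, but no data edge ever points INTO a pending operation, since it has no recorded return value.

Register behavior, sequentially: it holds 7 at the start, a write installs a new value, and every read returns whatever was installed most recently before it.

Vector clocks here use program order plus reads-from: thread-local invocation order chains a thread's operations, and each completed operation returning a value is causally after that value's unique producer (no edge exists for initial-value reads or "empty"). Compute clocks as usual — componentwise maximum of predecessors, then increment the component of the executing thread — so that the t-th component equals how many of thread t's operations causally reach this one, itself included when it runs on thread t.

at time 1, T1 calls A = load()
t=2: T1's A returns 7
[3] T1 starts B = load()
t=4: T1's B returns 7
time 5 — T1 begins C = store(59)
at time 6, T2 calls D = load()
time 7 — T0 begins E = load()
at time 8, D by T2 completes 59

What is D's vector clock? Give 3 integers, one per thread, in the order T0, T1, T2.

invoked at 1, A has no predecessors; its own T1 bump gives (0, 1, 0)
invoked at 7, E has no predecessors; its own T0 bump gives (1, 0, 0)
B (invocation 3): componentwise max over VC(A)=(0, 1, 0), +1 at T1, giving (0, 2, 0)
C (invocation 5): componentwise max over VC(B)=(0, 2, 0), +1 at T1, giving (0, 3, 0)
D (invocation 6): componentwise max over VC(C)=(0, 3, 0), +1 at T2, giving (0, 3, 1)
target: VC(D) = (0, 3, 1)

(0, 3, 1)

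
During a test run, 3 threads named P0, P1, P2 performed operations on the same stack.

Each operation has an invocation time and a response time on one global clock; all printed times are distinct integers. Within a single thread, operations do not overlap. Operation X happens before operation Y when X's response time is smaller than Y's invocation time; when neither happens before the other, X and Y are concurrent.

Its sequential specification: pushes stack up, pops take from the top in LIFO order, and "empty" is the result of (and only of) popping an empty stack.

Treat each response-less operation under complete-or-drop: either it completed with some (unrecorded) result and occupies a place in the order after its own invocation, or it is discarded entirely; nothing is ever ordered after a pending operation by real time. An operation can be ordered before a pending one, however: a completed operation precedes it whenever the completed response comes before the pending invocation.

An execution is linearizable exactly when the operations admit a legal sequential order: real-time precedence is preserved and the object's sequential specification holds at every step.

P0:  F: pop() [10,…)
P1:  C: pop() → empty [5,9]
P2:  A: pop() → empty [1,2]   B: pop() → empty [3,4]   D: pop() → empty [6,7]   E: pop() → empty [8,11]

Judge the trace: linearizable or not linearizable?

one valid linearization: A, B, C, D, E
1. A pop() → empty, leaving stack <>
2. B pop() → empty, leaving stack <>
3. C pop() → empty, leaving stack <>
4. D pop() → empty, leaving stack <>
5. E pop() → empty, leaving stack <>

linearizable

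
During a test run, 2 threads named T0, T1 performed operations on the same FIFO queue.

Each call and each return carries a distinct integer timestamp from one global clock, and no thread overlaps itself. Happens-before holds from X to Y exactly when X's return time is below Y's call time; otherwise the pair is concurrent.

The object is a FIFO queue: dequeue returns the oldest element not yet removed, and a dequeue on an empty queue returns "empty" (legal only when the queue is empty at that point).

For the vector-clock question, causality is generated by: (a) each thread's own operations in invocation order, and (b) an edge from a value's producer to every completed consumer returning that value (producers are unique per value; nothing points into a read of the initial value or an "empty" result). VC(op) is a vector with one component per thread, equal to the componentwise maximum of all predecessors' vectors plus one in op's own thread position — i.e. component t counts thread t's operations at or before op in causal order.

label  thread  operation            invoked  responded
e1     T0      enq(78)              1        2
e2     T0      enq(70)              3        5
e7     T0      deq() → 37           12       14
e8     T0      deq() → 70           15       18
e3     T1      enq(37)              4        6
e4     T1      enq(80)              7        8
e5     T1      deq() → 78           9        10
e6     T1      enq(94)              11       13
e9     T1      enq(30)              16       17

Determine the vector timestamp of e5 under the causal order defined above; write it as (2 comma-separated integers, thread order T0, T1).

(1, 3)

e3, invoked 4, has no incoming edges; only T1's bump applies → (0, 1)
e1, invoked 1, has no incoming edges; only T0's bump applies → (1, 0)
VC(e4, invoked at 7): max of VC(e3)=(0, 1), then +1 on thread T1 → (0, 2)
VC(e2, invoked at 3): max of VC(e1)=(1, 0), then +1 on thread T0 → (2, 0)
VC(e5, invoked at 9): max of VC(e1)=(1, 0), VC(e4)=(0, 2), then +1 on thread T1 → (1, 3)
VC(e7, invoked at 12): max of VC(e2)=(2, 0), VC(e3)=(0, 1), then +1 on thread T0 → (3, 1)
VC(e6, invoked at 11): max of VC(e5)=(1, 3), then +1 on thread T1 → (1, 4)
VC(e8, invoked at 15): max of VC(e2)=(2, 0), VC(e7)=(3, 1), then +1 on thread T0 → (4, 1)
VC(e9, invoked at 16): max of VC(e6)=(1, 4), then +1 on thread T1 → (1, 5)
target: VC(e5) = (1, 3)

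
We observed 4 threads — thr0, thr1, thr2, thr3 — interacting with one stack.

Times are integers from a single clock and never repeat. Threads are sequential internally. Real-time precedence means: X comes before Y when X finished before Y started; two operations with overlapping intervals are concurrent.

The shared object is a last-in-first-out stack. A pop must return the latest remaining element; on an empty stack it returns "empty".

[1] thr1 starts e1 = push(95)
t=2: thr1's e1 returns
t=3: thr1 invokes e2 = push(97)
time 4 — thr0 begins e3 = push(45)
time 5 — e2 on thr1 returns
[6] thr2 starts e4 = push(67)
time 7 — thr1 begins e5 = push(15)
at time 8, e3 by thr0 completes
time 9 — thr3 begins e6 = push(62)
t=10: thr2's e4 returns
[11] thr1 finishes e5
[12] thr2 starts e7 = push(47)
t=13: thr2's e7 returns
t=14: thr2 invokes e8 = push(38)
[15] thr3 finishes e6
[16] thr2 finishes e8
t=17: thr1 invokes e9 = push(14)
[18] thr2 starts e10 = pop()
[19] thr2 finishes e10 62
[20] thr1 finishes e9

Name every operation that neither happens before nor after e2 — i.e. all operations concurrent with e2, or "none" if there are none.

concurrent with e2 ([3,5]): every op whose interval crosses 3..5
e1 [1,2]: before
e3 [4,8]: concurrent
e4 [6,10]: after
e5 [7,11]: after
e6 [9,15]: after
e7 [12,13]: after
e8 [14,16]: after
e9 [17,20]: after
e10 [18,19]: after

e3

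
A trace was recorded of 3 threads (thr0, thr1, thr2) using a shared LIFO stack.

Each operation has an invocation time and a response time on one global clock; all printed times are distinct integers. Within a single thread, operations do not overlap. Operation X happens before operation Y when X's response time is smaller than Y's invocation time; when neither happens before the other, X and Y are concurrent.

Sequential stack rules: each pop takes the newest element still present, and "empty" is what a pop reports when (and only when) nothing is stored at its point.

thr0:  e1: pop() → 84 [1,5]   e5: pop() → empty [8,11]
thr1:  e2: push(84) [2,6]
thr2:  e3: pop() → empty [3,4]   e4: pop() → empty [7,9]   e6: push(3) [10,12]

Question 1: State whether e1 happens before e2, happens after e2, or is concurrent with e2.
e1 spans [1,5], e2 spans [2,6]
the intervals overlap in both directions

concurrent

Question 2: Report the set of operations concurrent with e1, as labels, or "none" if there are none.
e1 spans [1,5]: anything still running between times 1 and 5 counts as concurrent
e2 [2,6]: concurrent
e3 [3,4]: concurrent
e4 [7,9]: after
e5 [8,11]: after
e6 [10,12]: after

e2, e3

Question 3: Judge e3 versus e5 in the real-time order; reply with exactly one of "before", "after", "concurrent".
e3 spans [3,4], e5 spans [8,11]
resp(e3)=4 < inv(e5)=8

before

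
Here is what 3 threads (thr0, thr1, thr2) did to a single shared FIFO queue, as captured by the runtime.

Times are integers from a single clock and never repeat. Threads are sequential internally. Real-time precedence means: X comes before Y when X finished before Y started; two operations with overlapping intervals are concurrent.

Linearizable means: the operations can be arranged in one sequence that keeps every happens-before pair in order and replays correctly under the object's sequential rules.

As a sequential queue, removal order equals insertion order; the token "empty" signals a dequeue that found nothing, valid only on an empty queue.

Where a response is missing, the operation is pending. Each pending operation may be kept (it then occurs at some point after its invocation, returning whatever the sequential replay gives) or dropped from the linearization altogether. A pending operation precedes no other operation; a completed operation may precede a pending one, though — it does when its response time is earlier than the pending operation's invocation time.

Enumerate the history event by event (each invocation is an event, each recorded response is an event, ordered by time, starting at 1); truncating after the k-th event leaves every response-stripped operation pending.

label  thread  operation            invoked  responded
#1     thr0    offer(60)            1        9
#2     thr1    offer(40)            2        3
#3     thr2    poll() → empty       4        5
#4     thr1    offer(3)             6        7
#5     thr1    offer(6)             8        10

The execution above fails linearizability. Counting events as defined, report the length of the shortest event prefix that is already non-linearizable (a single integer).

5

events 1..4 are linearizable; a witness order is #1, #2:
after step 1 (#1 offer(60) (pending, included)): queue <60>
after step 2 (#2 offer(40)): queue <60,40>
at event 5 (#3's time-5 response) nothing linearizes any more
every completion of the 1 pending operation (#1) was checked; none linearizes
e.g. #2, #3 (pending dropped): illegal at step 2, since #3 poll() → empty cannot apply there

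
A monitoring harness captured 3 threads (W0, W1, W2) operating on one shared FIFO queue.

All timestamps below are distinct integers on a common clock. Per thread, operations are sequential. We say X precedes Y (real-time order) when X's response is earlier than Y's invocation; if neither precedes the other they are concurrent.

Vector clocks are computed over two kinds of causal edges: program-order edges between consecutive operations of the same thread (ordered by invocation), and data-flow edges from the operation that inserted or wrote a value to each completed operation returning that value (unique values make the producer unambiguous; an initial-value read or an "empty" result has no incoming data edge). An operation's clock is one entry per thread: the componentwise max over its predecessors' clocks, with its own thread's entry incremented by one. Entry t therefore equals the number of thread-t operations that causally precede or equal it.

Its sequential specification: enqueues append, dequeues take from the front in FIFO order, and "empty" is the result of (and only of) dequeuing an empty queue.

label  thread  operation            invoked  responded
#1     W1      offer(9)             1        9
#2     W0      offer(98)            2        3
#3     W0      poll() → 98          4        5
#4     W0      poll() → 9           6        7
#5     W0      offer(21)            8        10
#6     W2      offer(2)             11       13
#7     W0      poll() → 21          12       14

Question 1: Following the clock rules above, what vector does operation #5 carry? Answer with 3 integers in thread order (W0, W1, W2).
Answer: (4, 1, 0)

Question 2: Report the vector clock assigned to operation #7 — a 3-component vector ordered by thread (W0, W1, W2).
Answer: (5, 1, 0)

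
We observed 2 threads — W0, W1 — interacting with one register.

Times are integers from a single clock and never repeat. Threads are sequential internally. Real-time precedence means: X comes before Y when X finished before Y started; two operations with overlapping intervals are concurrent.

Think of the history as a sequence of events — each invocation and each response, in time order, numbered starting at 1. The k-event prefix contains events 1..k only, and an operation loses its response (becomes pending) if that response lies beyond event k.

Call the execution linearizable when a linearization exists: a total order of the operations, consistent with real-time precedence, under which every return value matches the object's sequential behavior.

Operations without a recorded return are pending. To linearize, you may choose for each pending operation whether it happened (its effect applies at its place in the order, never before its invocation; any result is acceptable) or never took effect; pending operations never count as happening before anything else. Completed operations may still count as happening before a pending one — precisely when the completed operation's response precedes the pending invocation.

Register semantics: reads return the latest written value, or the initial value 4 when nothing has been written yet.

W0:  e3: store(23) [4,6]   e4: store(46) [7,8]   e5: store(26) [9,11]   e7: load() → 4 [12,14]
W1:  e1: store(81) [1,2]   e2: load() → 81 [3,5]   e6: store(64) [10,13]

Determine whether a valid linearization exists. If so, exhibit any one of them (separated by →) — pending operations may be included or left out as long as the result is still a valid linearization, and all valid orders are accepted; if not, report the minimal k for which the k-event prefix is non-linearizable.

not linearizable — minimal violating prefix: 14 events

through event 13 a valid linearization exists; event 14 (e7 responding at time 14) ends that
7 completed operations, 6 real-time-consistent orders — every register replay fails
sample order e1, e2, e3, e4, e5, e6, e7 stalls at step 7 — e7 load() → 4 has no legal effect
sample order e1, e2, e3, e4, e5, e7, e6 stalls at step 6 — e7 load() → 4 has no legal effect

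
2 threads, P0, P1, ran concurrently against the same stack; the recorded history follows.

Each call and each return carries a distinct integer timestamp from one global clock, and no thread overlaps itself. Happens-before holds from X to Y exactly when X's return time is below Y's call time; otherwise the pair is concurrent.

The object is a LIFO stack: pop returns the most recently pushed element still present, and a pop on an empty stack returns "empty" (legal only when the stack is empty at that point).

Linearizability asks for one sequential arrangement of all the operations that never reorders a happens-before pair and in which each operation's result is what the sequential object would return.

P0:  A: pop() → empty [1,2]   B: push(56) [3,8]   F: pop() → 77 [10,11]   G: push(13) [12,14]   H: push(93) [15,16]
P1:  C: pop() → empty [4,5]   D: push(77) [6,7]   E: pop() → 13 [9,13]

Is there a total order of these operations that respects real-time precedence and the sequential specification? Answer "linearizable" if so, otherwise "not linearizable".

a witness: A, C, B, D, F, G, E, H
after step 1 (A pop() → empty): stack <>
after step 2 (C pop() → empty): stack <>
after step 3 (B push(56)): stack <56>
after step 4 (D push(77)): stack <56,77>
after step 5 (F pop() → 77): stack <56>
after step 6 (G push(13)): stack <56,13>
after step 7 (E pop() → 13): stack <56>
after step 8 (H push(93)): stack <56,93>

linearizable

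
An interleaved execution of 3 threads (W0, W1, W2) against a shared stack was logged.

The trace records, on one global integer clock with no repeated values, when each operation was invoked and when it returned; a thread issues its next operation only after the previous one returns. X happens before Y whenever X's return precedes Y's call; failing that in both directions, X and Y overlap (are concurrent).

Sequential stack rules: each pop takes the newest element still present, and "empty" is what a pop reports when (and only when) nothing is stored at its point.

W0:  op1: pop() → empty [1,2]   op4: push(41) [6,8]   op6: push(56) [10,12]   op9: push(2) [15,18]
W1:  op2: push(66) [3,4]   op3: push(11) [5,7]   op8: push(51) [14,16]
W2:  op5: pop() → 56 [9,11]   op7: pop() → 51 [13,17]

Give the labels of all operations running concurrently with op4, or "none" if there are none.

op4 runs from 6 to 8; window-overlapping ops are concurrent
op1 [1,2]: before
op2 [3,4]: before
op3 [5,7]: concurrent
op5 [9,11]: after
op6 [10,12]: after
op7 [13,17]: after
op8 [14,16]: after
op9 [15,18]: after

op3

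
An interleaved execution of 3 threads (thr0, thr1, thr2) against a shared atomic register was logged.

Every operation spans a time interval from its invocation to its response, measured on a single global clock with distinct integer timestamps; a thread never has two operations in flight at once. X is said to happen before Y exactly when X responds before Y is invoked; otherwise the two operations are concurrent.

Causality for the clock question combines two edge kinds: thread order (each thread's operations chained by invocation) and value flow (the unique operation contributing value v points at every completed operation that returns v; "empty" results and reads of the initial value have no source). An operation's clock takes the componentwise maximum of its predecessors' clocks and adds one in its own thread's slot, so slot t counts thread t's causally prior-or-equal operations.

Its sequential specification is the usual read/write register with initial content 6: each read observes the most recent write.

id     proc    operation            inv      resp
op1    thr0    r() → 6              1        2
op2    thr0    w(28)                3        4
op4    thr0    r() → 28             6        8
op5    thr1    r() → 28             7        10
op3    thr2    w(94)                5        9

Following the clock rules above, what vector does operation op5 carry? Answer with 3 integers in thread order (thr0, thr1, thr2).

VC(op3, invoked at 5): no causal predecessors; +1 on thr2 → (0, 0, 1)
VC(op1, invoked at 1): no causal predecessors; +1 on thr0 → (1, 0, 0)
from VC(op1)=(1, 0, 0), op2 (invoked 3) maxes components and bumps thr0 → (2, 0, 0)
from VC(op2)=(2, 0, 0), op5 (invoked 7) maxes components and bumps thr1 → (2, 1, 0)
from VC(op2)=(2, 0, 0), op4 (invoked 6) maxes components and bumps thr0 → (3, 0, 0)
target: VC(op5) = (2, 1, 0)

(2, 1, 0)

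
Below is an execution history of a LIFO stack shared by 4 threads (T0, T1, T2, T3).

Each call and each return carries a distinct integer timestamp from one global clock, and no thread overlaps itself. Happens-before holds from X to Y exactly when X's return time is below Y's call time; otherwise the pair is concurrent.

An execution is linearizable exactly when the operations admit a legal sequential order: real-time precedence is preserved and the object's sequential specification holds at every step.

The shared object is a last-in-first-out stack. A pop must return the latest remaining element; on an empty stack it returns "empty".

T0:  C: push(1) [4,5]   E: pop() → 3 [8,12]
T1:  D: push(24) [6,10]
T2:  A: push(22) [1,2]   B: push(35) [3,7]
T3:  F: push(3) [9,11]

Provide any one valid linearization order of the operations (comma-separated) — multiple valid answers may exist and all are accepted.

after step 1 (A push(22)): stack <22>
after step 2 (B push(35)): stack <22,35>
after step 3 (C push(1)): stack <22,35,1>
after step 4 (D push(24)): stack <22,35,1,24>
after step 5 (F push(3)): stack <22,35,1,24,3>
after step 6 (E pop() → 3): stack <22,35,1,24>

A, B, C, D, F, E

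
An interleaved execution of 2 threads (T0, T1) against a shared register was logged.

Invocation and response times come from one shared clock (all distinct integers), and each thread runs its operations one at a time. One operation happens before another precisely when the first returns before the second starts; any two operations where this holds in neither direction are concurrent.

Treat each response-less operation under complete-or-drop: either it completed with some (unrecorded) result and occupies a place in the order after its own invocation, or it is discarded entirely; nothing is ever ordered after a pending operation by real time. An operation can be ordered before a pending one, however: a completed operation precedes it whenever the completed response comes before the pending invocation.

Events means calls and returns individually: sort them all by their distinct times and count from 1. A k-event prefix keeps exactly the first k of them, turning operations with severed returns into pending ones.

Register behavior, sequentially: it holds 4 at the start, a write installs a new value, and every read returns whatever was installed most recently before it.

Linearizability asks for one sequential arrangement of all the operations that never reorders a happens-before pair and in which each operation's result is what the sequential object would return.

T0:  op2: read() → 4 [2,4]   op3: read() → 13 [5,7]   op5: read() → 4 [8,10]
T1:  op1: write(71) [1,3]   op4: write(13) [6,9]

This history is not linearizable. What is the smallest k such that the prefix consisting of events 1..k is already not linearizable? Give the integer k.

one valid order for events 1..9 is op2, op1, op4, op3:
after step 1 (op2 read() → 4): value 4
after step 2 (op1 write(71)): value 71
after step 3 (op4 write(13)): value 13
after step 4 (op3 read() → 13): value 13
at event 10 (op5's time-10 response) nothing linearizes any more
take op1, op2, op3, op4, op5: step 2 already fails, because op2 read() → 4 cannot occur there
take op1, op2, op3, op5, op4: step 2 already fails, because op2 read() → 4 cannot occur there

10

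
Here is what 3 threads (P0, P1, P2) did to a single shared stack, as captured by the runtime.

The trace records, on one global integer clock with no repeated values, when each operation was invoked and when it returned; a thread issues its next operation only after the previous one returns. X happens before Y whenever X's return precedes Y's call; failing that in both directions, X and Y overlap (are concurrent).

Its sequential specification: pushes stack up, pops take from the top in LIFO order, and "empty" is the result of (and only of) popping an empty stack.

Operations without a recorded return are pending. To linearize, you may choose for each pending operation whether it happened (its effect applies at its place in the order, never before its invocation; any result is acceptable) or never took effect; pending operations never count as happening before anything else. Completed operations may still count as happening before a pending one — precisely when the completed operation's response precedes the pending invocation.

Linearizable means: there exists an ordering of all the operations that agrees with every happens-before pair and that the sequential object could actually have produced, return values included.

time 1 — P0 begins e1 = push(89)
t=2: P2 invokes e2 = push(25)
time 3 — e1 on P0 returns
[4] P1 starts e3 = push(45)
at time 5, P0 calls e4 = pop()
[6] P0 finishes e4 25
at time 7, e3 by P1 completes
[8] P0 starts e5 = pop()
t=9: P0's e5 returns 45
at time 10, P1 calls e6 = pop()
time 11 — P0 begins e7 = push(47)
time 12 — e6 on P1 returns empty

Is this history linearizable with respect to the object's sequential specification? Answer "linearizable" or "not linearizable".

cut after 11 events: linearizable; cut after 12 events (e6 responds, time 12): not linearizable
2 orders of the 5 completed stack ops respect real time; none is legal
no completion choice of the 2 pending operations (e2, e7) rescues it — every subset was tried
sample order e1, e3, e4, e5, e6 (pending dropped) stalls at step 3 — e4 pop() → 25 has no legal effect
sample order e1, e4, e3, e5, e6 (pending dropped) stalls at step 2 — e4 pop() → 25 has no legal effect

not linearizable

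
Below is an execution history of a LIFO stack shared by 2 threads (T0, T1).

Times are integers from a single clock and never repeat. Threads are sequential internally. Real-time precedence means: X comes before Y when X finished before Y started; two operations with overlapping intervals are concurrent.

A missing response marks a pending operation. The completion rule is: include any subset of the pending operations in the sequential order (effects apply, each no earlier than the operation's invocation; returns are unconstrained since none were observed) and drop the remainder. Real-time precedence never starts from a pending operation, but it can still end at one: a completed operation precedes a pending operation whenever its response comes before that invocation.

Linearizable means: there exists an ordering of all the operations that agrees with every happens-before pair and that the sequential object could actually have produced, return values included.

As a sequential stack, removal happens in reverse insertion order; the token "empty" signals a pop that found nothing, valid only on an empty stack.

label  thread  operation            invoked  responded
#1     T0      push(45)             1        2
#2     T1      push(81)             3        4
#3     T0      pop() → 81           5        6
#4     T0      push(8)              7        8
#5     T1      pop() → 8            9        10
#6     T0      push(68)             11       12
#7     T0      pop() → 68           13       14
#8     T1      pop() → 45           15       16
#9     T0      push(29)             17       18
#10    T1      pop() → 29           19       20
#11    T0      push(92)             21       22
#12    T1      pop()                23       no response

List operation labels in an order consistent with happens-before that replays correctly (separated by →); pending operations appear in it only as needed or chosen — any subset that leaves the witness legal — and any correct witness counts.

#1 → #2 → #3 → #4 → #5 → #6 → #7 → #8 → #9 → #10 → #11

after step 1 (#1 push(45)): stack <45>
after step 2 (#2 push(81)): stack <45,81>
after step 3 (#3 pop() → 81): stack <45>
after step 4 (#4 push(8)): stack <45,8>
after step 5 (#5 pop() → 8): stack <45>
after step 6 (#6 push(68)): stack <45,68>
after step 7 (#7 pop() → 68): stack <45>
after step 8 (#8 pop() → 45): stack <>
after step 9 (#9 push(29)): stack <29>
after step 10 (#10 pop() → 29): stack <>
after step 11 (#11 push(92)): stack <92>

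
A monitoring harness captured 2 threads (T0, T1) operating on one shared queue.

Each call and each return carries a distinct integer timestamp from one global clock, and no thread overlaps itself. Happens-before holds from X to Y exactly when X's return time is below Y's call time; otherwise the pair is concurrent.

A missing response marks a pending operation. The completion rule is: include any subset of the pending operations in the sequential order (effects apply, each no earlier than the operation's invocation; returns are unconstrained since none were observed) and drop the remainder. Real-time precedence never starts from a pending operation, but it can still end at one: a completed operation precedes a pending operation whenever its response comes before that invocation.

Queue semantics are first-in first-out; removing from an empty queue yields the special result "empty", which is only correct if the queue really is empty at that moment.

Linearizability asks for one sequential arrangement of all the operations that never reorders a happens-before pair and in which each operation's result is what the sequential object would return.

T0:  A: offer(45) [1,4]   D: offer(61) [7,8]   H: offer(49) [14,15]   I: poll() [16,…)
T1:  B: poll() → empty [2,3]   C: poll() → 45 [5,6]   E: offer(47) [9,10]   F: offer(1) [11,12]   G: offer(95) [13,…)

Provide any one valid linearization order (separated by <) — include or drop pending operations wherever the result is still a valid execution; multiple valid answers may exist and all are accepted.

B < A < C < D < E < F < G < H

step 1: B poll() → empty — queue <>
step 2: A offer(45) — queue <45>
step 3: C poll() → 45 — queue <>
step 4: D offer(61) — queue <61>
step 5: E offer(47) — queue <61,47>
step 6: F offer(1) — queue <61,47,1>
step 7: G offer(95) (pending, included) — queue <61,47,1,95>
step 8: H offer(49) — queue <61,47,1,95,49>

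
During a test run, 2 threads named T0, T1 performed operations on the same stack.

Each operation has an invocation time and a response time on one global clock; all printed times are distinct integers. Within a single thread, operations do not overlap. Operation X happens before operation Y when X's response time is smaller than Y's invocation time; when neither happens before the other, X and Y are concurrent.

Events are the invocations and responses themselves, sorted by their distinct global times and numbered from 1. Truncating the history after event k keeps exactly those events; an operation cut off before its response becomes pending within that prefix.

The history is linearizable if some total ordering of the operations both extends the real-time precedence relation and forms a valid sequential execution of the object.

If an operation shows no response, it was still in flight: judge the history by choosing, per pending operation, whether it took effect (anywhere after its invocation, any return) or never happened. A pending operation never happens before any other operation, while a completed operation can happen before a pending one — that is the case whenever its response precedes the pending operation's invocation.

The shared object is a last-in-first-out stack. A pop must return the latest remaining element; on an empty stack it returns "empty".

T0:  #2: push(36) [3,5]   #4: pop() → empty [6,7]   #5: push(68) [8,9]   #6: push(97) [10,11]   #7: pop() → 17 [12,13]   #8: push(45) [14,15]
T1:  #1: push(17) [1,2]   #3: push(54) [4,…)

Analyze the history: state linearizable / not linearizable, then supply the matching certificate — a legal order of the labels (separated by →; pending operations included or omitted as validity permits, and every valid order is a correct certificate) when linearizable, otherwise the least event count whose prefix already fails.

not linearizable — minimal violating prefix: 7 events

already the first 7 events (up to #4's response at time 7) admit no linearization; the first 6 still do
the sole real-time-consistent order of 3 completed operations fails the stack replay
no completion choice of the 1 pending operation (#3) rescues it — every subset was tried
for example #1, #2, #4 (pending dropped) fails at step 3: #4 pop() → empty is not legal there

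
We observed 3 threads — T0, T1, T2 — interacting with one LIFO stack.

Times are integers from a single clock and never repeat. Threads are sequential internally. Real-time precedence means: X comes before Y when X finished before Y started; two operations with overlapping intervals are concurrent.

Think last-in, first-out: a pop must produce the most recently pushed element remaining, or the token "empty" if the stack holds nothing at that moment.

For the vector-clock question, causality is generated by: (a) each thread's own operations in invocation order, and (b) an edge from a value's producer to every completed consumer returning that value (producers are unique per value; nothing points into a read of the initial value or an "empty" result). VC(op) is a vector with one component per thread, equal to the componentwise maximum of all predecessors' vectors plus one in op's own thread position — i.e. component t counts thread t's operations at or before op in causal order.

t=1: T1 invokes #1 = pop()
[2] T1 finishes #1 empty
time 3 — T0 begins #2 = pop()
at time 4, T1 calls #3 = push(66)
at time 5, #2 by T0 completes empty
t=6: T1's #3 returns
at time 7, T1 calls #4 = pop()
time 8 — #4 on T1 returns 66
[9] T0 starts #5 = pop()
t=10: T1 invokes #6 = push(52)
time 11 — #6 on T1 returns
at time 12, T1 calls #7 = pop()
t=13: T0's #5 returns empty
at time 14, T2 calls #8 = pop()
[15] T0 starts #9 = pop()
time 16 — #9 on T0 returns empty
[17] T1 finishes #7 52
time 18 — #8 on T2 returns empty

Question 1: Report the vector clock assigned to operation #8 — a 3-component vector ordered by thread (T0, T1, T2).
(0, 0, 1)

invoked at 14, #8 has no predecessors; its own T2 bump gives (0, 0, 1)
invoked at 1, #1 has no predecessors; its own T1 bump gives (0, 1, 0)
invoked at 3, #2 has no predecessors; its own T0 bump gives (1, 0, 0)
merge at #3 (invoked 4): VC(#1)=(0, 1, 0), own-thread bump on T1 → (0, 2, 0)
merge at #5 (invoked 9): VC(#2)=(1, 0, 0), own-thread bump on T0 → (2, 0, 0)
merge at #4 (invoked 7): VC(#3)=(0, 2, 0), own-thread bump on T1 → (0, 3, 0)
merge at #9 (invoked 15): VC(#5)=(2, 0, 0), own-thread bump on T0 → (3, 0, 0)
merge at #6 (invoked 10): VC(#4)=(0, 3, 0), own-thread bump on T1 → (0, 4, 0)
merge at #7 (invoked 12): VC(#6)=(0, 4, 0), own-thread bump on T1 → (0, 5, 0)
target: VC(#8) = (0, 0, 1)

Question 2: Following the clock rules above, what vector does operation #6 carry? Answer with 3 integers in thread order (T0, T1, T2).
(0, 4, 0)

VC(#8, invoked at 14): no causal predecessors; +1 on T2 → (0, 0, 1)
VC(#1, invoked at 1): no causal predecessors; +1 on T1 → (0, 1, 0)
VC(#2, invoked at 3): no causal predecessors; +1 on T0 → (1, 0, 0)
VC(#3, invoked at 4): max of VC(#1)=(0, 1, 0), then +1 on thread T1 → (0, 2, 0)
VC(#5, invoked at 9): max of VC(#2)=(1, 0, 0), then +1 on thread T0 → (2, 0, 0)
VC(#4, invoked at 7): max of VC(#3)=(0, 2, 0), then +1 on thread T1 → (0, 3, 0)
VC(#9, invoked at 15): max of VC(#5)=(2, 0, 0), then +1 on thread T0 → (3, 0, 0)
VC(#6, invoked at 10): max of VC(#4)=(0, 3, 0), then +1 on thread T1 → (0, 4, 0)
VC(#7, invoked at 12): max of VC(#6)=(0, 4, 0), then +1 on thread T1 → (0, 5, 0)
target: VC(#6) = (0, 4, 0)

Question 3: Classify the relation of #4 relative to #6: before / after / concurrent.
before

#4 spans [7,8], #6 spans [10,11]
resp(#4)=8 < inv(#6)=10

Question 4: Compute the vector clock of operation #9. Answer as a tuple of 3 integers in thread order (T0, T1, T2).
(3, 0, 0)

#8, invoked 14, has no incoming edges; only T2's bump applies → (0, 0, 1)
#1, invoked 1, has no incoming edges; only T1's bump applies → (0, 1, 0)
#2, invoked 3, has no incoming edges; only T0's bump applies → (1, 0, 0)
#3, invoked 4, takes VC(#1)=(0, 1, 0) under max, adds 1 for T1 → (0, 2, 0)
#5, invoked 9, takes VC(#2)=(1, 0, 0) under max, adds 1 for T0 → (2, 0, 0)
#4, invoked 7, takes VC(#3)=(0, 2, 0) under max, adds 1 for T1 → (0, 3, 0)
#9, invoked 15, takes VC(#5)=(2, 0, 0) under max, adds 1 for T0 → (3, 0, 0)
#6, invoked 10, takes VC(#4)=(0, 3, 0) under max, adds 1 for T1 → (0, 4, 0)
#7, invoked 12, takes VC(#6)=(0, 4, 0) under max, adds 1 for T1 → (0, 5, 0)
target: VC(#9) = (3, 0, 0)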